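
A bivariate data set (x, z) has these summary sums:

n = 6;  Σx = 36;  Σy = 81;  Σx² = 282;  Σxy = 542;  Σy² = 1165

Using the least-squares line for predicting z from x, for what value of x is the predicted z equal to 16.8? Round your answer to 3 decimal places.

Sxx = Σx² − (Σx)²/n = 282 − 216 = 66
Sxy = Σxy − (Σx)(Σy)/n = 542 − 486 = 56
b = Sxy/Sxx = 56/66 = 0.848485
a = ȳ − b·x̄ = 13.5 − 0.848485·6 = 8.409091
Set a + b·x = 16.8: x = (16.8 − 8.409091) / 0.848485 = 9.889286

9.889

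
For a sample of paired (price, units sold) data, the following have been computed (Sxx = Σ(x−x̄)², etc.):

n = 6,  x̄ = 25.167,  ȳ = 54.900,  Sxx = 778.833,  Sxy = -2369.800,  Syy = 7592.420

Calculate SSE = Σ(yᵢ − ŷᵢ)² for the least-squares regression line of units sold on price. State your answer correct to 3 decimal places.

381.693

b = Sxy/Sxx = -2369.8/778.833 = -3.042758
SSE = Syy − b·Sxy = 7592.42 − (-3.042758)·(-2369.8) = 381.693130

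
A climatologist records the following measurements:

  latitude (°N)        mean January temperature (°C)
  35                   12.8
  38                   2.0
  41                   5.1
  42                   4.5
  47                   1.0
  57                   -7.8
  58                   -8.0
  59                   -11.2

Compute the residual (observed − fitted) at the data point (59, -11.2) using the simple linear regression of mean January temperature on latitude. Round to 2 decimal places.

n = 8, Σx = 377, Σy = -1.6, Σxy = -600.3, Σx² = 18417
Sxx = Σx² − (Σx)²/n = 18417 − 17766.125 = 650.875
Sxy = Σxy − (Σx)(Σy)/n = -600.3 − (-75.4) = -524.9
b = Sxy/Sxx = -524.9/650.875 = -0.806453
a = ȳ − b·x̄ = -0.2 − (-0.806453)·47.125 = 37.804091
ŷ(59) = 37.804091 + (-0.806453)·59 = -9.776628
residual = y − ŷ = -11.2 − (-9.776628) = -1.423372

-1.42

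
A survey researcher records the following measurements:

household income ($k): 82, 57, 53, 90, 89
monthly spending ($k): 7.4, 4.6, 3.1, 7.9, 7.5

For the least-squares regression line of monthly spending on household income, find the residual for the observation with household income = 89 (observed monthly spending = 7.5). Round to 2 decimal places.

n = 5, Σx = 371, Σy = 30.5, Σxy = 2411.8, Σx² = 28803
Sxx = Σx² − (Σx)²/n = 28803 − 27528.2 = 1274.8
Sxy = Σxy − (Σx)(Σy)/n = 2411.8 − 2263.1 = 148.7
b = Sxy/Sxx = 148.7/1274.8 = 0.116646
a = ȳ − b·x̄ = 6.1 − 0.116646·74.2 = -2.555115
ŷ(89) = -2.555115 + 0.116646·89 = 7.826357
residual = y − ŷ = 7.5 − 7.826357 = -0.326357

-0.33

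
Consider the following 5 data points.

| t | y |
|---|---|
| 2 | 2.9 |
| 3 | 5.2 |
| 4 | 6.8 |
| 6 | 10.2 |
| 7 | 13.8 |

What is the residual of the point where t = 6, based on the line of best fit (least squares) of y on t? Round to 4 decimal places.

n = 5, Σx = 22, Σy = 38.9, Σxy = 206.4, Σx² = 114
Sxx = Σx² − (Σx)²/n = 114 − 96.8 = 17.2
Sxy = Σxy − (Σx)(Σy)/n = 206.4 − 171.16 = 35.24
b = Sxy/Sxx = 35.24/17.2 = 2.048837
a = ȳ − b·x̄ = 7.78 − 2.048837·4.4 = -1.234884
ŷ(6) = -1.234884 + 2.048837·6 = 11.058140
residual = y − ŷ = 10.2 − 11.058140 = -0.858140

-0.8581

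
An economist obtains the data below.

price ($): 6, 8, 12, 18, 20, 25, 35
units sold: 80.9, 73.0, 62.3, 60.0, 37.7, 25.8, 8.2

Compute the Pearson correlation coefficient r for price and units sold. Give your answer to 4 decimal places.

-0.9757

n = 7, Σx = 124, Σy = 347.9, Σxy = 4583, Σx² = 2818, Σy² = 21509.27
Sxx = Σx² − (Σx)²/n = 2818 − 2196.571429 = 621.428571
Sxy = Σxy − (Σx)(Σy)/n = 4583 − 6162.8 = -1579.8
Syy = Σy² − (Σy)²/n = 21509.27 − 17290.63 = 4218.64
r = Sxy/√(Sxx·Syy) = -1579.8/√(2621583.428571) = -1579.8/1619.130454 = -0.975709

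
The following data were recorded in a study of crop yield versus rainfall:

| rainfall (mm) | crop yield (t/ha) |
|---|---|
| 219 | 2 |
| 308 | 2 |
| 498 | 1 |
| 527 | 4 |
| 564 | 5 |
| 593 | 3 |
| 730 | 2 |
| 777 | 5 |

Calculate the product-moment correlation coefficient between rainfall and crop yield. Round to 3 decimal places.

0.475

n = 8, Σx = 4216, Σy = 24, Σxy = 13604, Σx² = 2474932, Σy² = 88
Sxx = Σx² − (Σx)²/n = 2474932 − 2221832 = 253100
Sxy = Σxy − (Σx)(Σy)/n = 13604 − 12648 = 956
Syy = Σy² − (Σy)²/n = 88 − 72 = 16
r = Sxy/√(Sxx·Syy) = 956/√(4049600) = 956/2012.361796 = 0.475064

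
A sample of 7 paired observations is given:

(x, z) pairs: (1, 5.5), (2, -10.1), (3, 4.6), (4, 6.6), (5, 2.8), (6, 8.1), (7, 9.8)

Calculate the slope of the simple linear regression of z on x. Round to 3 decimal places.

n = 7, Σx = 28, Σy = 27.3, Σxy = 156.7, Σx² = 140
Sxx = Σx² − (Σx)²/n = 140 − 112 = 28
Sxy = Σxy − (Σx)(Σy)/n = 156.7 − 109.2 = 47.5
b = Sxy/Sxx = 47.5/28 = 1.696429

1.696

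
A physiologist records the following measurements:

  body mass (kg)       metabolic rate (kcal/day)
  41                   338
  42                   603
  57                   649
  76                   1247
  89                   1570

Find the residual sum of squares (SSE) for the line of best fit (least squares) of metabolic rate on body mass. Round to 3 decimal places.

53899.771

n = 5, Σx = 305, Σy = 4407, Σxy = 310679, Σx² = 20391, Σy² = 4918963
Sxx = Σx² − (Σx)²/n = 20391 − 18605 = 1786
Sxy = Σxy − (Σx)(Σy)/n = 310679 − 268827 = 41852
Syy = Σy² − (Σy)²/n = 4918963 − 3884329.8 = 1034633.2
b = Sxy/Sxx = 41852/1786 = 23.433371
SSE = Syy − b·Sxy = 1034633.2 − 23.433371·41852 = 53899.771109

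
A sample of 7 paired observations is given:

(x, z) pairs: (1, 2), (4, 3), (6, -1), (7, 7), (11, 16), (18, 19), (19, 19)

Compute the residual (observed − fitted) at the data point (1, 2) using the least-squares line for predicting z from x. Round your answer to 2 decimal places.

2.25

n = 7, Σx = 66, Σy = 65, Σxy = 936, Σx² = 908
Sxx = Σx² − (Σx)²/n = 908 − 622.285714 = 285.714286
Sxy = Σxy − (Σx)(Σy)/n = 936 − 612.857143 = 323.142857
b = Sxy/Sxx = 323.142857/285.714286 = 1.131
a = ȳ − b·x̄ = 9.285714 − 1.131·9.428571 = -1.378
ŷ(1) = -1.378 + 1.131·1 = -0.247
residual = y − ŷ = 2 − (-0.247) = 2.247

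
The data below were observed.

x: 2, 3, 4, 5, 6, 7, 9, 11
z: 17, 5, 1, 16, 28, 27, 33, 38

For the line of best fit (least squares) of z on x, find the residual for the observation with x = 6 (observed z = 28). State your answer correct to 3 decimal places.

n = 8, Σx = 47, Σy = 165, Σxy = 1205, Σx² = 341
Sxx = Σx² − (Σx)²/n = 341 − 276.125 = 64.875
Sxy = Σxy − (Σx)(Σy)/n = 1205 − 969.375 = 235.625
b = Sxy/Sxx = 235.625/64.875 = 3.631985
a = ȳ − b·x̄ = 20.625 − 3.631985·5.875 = -0.712909
ŷ(6) = -0.712909 + 3.631985·6 = 21.078998
residual = y − ŷ = 28 − 21.078998 = 6.921002

6.921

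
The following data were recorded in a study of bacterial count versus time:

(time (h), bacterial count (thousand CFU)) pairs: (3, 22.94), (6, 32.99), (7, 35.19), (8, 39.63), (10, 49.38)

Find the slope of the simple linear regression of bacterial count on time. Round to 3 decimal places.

n = 5, Σx = 34, Σy = 180.13, Σxy = 1323.93, Σx² = 258
Sxx = Σx² − (Σx)²/n = 258 − 231.2 = 26.8
Sxy = Σxy − (Σx)(Σy)/n = 1323.93 − 1224.884 = 99.046
b = Sxy/Sxx = 99.046/26.8 = 3.695746

3.696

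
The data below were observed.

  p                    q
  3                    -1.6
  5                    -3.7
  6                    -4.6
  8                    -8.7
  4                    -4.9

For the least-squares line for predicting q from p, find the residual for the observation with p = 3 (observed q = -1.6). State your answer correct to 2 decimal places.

n = 5, Σx = 26, Σy = -23.5, Σxy = -140.1, Σx² = 150
Sxx = Σx² − (Σx)²/n = 150 − 135.2 = 14.8
Sxy = Σxy − (Σx)(Σy)/n = -140.1 − (-122.2) = -17.9
b = Sxy/Sxx = -17.9/14.8 = -1.209459
a = ȳ − b·x̄ = -4.7 − (-1.209459)·5.2 = 1.589189
ŷ(3) = 1.589189 + (-1.209459)·3 = -2.039189
residual = y − ŷ = -1.6 − (-2.039189) = 0.439189

0.44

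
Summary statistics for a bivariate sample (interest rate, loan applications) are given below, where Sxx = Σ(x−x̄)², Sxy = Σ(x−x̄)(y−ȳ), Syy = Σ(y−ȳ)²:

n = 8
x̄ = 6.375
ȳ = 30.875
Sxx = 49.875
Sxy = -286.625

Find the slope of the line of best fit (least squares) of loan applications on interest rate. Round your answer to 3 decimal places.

b = Sxy/Sxx = -286.625/49.875 = -5.746867

-5.747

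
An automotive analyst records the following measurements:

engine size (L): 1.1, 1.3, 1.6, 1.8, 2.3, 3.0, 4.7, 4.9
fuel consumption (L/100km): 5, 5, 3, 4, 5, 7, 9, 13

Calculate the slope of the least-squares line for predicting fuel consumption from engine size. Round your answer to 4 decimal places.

n = 8, Σx = 20.7, Σy = 51, Σxy = 162.5, Σx² = 69.09
Sxx = Σx² − (Σx)²/n = 69.09 − 53.56125 = 15.52875
Sxy = Σxy − (Σx)(Σy)/n = 162.5 − 131.9625 = 30.5375
b = Sxy/Sxx = 30.5375/15.52875 = 1.966514

1.9665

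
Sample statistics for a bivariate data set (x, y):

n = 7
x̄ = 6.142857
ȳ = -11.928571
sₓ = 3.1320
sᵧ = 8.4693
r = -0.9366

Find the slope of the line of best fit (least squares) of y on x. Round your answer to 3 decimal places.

b = r · sᵧ/sₓ = -0.9366 · 8.4693/3.132 = -2.532678

-2.533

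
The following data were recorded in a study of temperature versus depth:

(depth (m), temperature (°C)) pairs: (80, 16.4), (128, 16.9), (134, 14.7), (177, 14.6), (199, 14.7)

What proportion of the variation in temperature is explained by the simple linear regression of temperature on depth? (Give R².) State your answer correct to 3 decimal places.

n = 5, Σx = 718, Σy = 77.3, Σxy = 10954.5, Σx² = 111670, Σy² = 1199.91
Sxx = Σx² − (Σx)²/n = 111670 − 103104.8 = 8565.2
Sxy = Σxy − (Σx)(Σy)/n = 10954.5 − 11100.28 = -145.78
Syy = Σy² − (Σy)²/n = 1199.91 − 1195.058 = 4.852
R² = Sxy²/(Sxx·Syy) = (-145.78)²/(8565.2·4.852) = 0.511373

0.511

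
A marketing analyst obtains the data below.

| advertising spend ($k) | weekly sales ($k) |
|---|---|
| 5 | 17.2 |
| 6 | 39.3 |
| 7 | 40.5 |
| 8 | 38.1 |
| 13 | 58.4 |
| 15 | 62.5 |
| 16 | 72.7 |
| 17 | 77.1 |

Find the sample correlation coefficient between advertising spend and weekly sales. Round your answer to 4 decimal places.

n = 8, Σx = 87, Σy = 405.8, Σxy = 5080.7, Σx² = 1113, Σy² = 23478.7
Sxx = Σx² − (Σx)²/n = 1113 − 946.125 = 166.875
Sxy = Σxy − (Σx)(Σy)/n = 5080.7 − 4413.075 = 667.625
Syy = Σy² − (Σy)²/n = 23478.7 − 20584.205 = 2894.495
r = Sxy/√(Sxx·Syy) = 667.625/√(483018.853125) = 667.625/694.995578 = 0.960618

0.9606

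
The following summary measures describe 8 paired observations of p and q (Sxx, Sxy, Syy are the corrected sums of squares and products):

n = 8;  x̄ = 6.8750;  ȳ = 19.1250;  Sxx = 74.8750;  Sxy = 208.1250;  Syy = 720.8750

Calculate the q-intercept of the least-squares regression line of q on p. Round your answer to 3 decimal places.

0.015

b = Sxy/Sxx = 208.125/74.875 = 2.779633
a = ȳ − b·x̄ = 19.125 − 2.779633·6.875 = 0.015025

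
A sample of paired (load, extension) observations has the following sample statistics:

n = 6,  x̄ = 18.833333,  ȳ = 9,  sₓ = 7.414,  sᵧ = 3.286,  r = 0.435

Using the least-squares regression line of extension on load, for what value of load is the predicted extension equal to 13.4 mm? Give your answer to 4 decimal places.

b = r · sᵧ/sₓ = 0.435 · 3.286/7.414 = 0.192799
a = ȳ − b·x̄ = 9 − 0.192799·18.833333 = 5.368957
Set a + b·x = 13.4: x = (13.4 − 5.368957) / 0.192799 = 41.655057

41.6551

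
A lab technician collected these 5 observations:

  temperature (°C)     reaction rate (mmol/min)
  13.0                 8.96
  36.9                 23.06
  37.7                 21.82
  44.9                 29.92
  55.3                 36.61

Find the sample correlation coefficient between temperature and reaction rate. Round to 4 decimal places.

0.9897

n = 5, Σx = 187.8, Σy = 120.37, Σxy = 5157.949, Σx² = 8026, Σy² = 3323.6561
Sxx = Σx² − (Σx)²/n = 8026 − 7053.768 = 972.232
Sxy = Σxy − (Σx)(Σy)/n = 5157.949 − 4521.0972 = 636.8518
Syy = Σy² − (Σy)²/n = 3323.6561 − 2897.78738 = 425.86872
r = Sxy/√(Sxx·Syy) = 636.8518/√(414043.197383) = 636.8518/643.461885 = 0.989727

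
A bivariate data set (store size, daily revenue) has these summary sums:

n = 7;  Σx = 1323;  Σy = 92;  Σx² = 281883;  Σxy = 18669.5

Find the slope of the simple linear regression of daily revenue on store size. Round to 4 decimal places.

Sxx = Σx² − (Σx)²/n = 281883 − 250047 = 31836
Sxy = Σxy − (Σx)(Σy)/n = 18669.5 − 17388 = 1281.5
b = Sxy/Sxx = 1281.5/31836 = 0.040253

0.0403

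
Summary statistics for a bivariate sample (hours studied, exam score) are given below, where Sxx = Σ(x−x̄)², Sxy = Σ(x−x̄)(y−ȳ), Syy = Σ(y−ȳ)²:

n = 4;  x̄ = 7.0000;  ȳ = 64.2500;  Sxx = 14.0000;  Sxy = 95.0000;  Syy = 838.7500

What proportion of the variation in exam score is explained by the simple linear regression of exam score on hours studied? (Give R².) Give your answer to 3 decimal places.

0.769

R² = Sxy²/(Sxx·Syy) = (95)²/(14·838.75) = 0.768576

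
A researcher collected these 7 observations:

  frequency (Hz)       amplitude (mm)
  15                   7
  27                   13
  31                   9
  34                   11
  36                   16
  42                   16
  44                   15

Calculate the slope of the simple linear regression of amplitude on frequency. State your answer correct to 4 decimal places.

0.2969

n = 7, Σx = 229, Σy = 87, Σxy = 3017, Σx² = 8067
Sxx = Σx² − (Σx)²/n = 8067 − 7491.571429 = 575.428571
Sxy = Σxy − (Σx)(Σy)/n = 3017 − 2846.142857 = 170.857143
b = Sxy/Sxx = 170.857143/575.428571 = 0.296922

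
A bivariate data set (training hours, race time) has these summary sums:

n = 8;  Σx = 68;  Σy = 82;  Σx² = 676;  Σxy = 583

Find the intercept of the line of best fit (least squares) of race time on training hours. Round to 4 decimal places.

20.1378

Sxx = Σx² − (Σx)²/n = 676 − 578 = 98
Sxy = Σxy − (Σx)(Σy)/n = 583 − 697 = -114
b = Sxy/Sxx = -114/98 = -1.163265
a = ȳ − b·x̄ = 10.25 − (-1.163265)·8.5 = 20.137755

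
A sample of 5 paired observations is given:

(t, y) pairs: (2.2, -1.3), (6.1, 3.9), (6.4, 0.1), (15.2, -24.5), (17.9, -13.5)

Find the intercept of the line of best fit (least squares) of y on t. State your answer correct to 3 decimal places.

6.675

n = 5, Σx = 47.8, Σy = -35.3, Σxy = -592.48, Σx² = 634.46
Sxx = Σx² − (Σx)²/n = 634.46 − 456.968 = 177.492
Sxy = Σxy − (Σx)(Σy)/n = -592.48 − (-337.468) = -255.012
b = Sxy/Sxx = -255.012/177.492 = -1.436752
a = ȳ − b·x̄ = -7.06 − (-1.436752)·9.56 = 6.675350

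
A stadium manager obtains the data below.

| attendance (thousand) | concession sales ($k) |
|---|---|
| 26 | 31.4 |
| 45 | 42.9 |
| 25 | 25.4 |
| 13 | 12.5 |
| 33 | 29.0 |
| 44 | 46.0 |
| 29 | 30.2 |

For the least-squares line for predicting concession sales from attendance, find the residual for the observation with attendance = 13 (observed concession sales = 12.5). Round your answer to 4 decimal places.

-1.6267

n = 7, Σx = 215, Σy = 217.4, Σxy = 7401.2, Σx² = 7361
Sxx = Σx² − (Σx)²/n = 7361 − 6603.571429 = 757.428571
Sxy = Σxy − (Σx)(Σy)/n = 7401.2 − 6677.285714 = 723.914286
b = Sxy/Sxx = 723.914286/757.428571 = 0.955753
a = ȳ − b·x̄ = 31.057143 − 0.955753·30.714286 = 1.701886
ŷ(13) = 1.701886 + 0.955753·13 = 14.126669
residual = y − ŷ = 12.5 − 14.126669 = -1.626669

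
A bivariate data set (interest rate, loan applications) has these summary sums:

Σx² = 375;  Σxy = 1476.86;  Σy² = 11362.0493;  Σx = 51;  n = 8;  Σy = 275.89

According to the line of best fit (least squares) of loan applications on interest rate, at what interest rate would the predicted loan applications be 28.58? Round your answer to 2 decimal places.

7.42

Sxx = Σx² − (Σx)²/n = 375 − 325.125 = 49.875
Sxy = Σxy − (Σx)(Σy)/n = 1476.86 − 1758.79875 = -281.93875
b = Sxy/Sxx = -281.93875/49.875 = -5.652907
a = ȳ − b·x̄ = 34.48625 − (-5.652907)·6.375 = 70.523534
Set a + b·x = 28.58: x = (28.58 − 70.523534) / (-5.652907) = 7.419816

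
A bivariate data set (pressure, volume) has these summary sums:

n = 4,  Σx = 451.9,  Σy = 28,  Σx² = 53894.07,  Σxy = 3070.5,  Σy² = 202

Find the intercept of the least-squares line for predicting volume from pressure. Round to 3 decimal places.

10.691

Sxx = Σx² − (Σx)²/n = 53894.07 − 51053.4025 = 2840.6675
Sxy = Σxy − (Σx)(Σy)/n = 3070.5 − 3163.3 = -92.8
b = Sxy/Sxx = -92.8/2840.6675 = -0.032668
a = ȳ − b·x̄ = 7 − (-0.032668)·112.975 = 10.690710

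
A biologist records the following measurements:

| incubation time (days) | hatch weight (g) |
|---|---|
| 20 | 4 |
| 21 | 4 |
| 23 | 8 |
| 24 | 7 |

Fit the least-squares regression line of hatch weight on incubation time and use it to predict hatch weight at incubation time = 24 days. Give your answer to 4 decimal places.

7.7500

n = 4, Σx = 88, Σy = 23, Σxy = 516, Σx² = 1946
Sxx = Σx² − (Σx)²/n = 1946 − 1936 = 10
Sxy = Σxy − (Σx)(Σy)/n = 516 − 506 = 10
b = Sxy/Sxx = 10/10 = 1
a = ȳ − b·x̄ = 5.75 − 1·22 = -16.25
ŷ(24) = a + b·24 = -16.25 + 1·24 = 7.75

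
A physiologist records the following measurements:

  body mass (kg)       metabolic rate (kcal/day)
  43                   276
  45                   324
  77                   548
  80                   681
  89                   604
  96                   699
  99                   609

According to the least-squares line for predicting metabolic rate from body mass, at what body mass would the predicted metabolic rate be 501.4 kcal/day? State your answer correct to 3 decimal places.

70.725

n = 7, Σx = 529, Σy = 3741, Σxy = 304275, Σx² = 43141
Sxx = Σx² − (Σx)²/n = 43141 − 39977.285714 = 3163.714286
Sxy = Σxy − (Σx)(Σy)/n = 304275 − 282712.714286 = 21562.285714
b = Sxy/Sxx = 21562.285714/3163.714286 = 6.815497
a = ȳ − b·x̄ = 534.428571 − 6.815497·75.571429 = 19.371715
Set a + b·x = 501.4: x = (501.4 − 19.371715) / 6.815497 = 70.725330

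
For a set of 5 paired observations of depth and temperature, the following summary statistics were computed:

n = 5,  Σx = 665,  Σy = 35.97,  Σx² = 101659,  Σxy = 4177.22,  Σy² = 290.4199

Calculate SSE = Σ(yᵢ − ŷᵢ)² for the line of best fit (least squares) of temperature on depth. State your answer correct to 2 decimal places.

Sxx = Σx² − (Σx)²/n = 101659 − 88445 = 13214
Sxy = Σxy − (Σx)(Σy)/n = 4177.22 − 4784.01 = -606.79
Syy = Σy² − (Σy)²/n = 290.4199 − 258.76818 = 31.65172
b = Sxy/Sxx = -606.79/13214 = -0.045920
SSE = Syy − b·Sxy = 31.65172 − (-0.045920)·(-606.79) = 3.787780

3.79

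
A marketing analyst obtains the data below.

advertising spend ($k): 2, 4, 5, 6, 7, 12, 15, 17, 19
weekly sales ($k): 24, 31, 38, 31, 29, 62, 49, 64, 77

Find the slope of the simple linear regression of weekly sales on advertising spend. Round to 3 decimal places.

n = 9, Σx = 87, Σy = 405, Σxy = 4781, Σx² = 1149
Sxx = Σx² − (Σx)²/n = 1149 − 841 = 308
Sxy = Σxy − (Σx)(Σy)/n = 4781 − 3915 = 866
b = Sxy/Sxx = 866/308 = 2.811688

2.812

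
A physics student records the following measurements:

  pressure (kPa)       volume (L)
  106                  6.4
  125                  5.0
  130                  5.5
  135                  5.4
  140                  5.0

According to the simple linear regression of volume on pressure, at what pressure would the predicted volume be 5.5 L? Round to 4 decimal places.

n = 5, Σx = 636, Σy = 27.3, Σxy = 3447.4, Σx² = 81586
Sxx = Σx² − (Σx)²/n = 81586 − 80899.2 = 686.8
Sxy = Σxy − (Σx)(Σy)/n = 3447.4 − 3472.56 = -25.16
b = Sxy/Sxx = -25.16/686.8 = -0.036634
a = ȳ − b·x̄ = 5.46 − (-0.036634)·127.2 = 10.119802
Set a + b·x = 5.5: x = (5.5 − 10.119802) / (-0.036634) = 126.108108

126.1081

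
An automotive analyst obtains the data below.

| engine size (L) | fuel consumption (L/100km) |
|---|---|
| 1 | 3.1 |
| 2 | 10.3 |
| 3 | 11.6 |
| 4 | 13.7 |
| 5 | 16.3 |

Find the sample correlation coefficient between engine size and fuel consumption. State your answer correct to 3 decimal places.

0.949

n = 5, Σx = 15, Σy = 55, Σxy = 194.8, Σx² = 55, Σy² = 703.64
Sxx = Σx² − (Σx)²/n = 55 − 45 = 10
Sxy = Σxy − (Σx)(Σy)/n = 194.8 − 165 = 29.8
Syy = Σy² − (Σy)²/n = 703.64 − 605 = 98.64
r = Sxy/√(Sxx·Syy) = 29.8/√(986.4) = 29.8/31.407006 = 0.948833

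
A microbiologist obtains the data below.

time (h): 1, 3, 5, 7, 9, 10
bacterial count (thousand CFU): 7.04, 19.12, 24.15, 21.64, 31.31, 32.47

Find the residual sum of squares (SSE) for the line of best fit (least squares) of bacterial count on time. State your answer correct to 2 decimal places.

54.22

n = 6, Σx = 35, Σy = 135.73, Σxy = 943.12, Σx² = 265, Σy² = 3501.2651
Sxx = Σx² − (Σx)²/n = 265 − 204.166667 = 60.833333
Sxy = Σxy − (Σx)(Σy)/n = 943.12 − 791.758333 = 151.361667
Syy = Σy² − (Σy)²/n = 3501.2651 − 3070.438817 = 430.826283
b = Sxy/Sxx = 151.361667/60.833333 = 2.488137
SSE = Syy − b·Sxy = 430.826283 − 2.488137·151.361667 = 54.217722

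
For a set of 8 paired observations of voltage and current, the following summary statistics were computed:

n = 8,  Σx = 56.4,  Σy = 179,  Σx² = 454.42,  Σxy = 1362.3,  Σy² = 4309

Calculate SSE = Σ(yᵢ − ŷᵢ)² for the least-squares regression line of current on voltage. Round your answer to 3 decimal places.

Sxx = Σx² − (Σx)²/n = 454.42 − 397.62 = 56.8
Sxy = Σxy − (Σx)(Σy)/n = 1362.3 − 1261.95 = 100.35
Syy = Σy² − (Σy)²/n = 4309 − 4005.125 = 303.875
b = Sxy/Sxx = 100.35/56.8 = 1.766725
SSE = Syy − b·Sxy = 303.875 − 1.766725·100.35 = 126.584111

126.584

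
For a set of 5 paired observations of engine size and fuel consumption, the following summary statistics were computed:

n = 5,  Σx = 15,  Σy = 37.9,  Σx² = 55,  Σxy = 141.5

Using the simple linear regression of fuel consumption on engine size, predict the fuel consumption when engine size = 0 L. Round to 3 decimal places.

-0.760

Sxx = Σx² − (Σx)²/n = 55 − 45 = 10
Sxy = Σxy − (Σx)(Σy)/n = 141.5 − 113.7 = 27.8
b = Sxy/Sxx = 27.8/10 = 2.78
a = ȳ − b·x̄ = 7.58 − 2.78·3 = -0.76
ŷ(0) = a + b·0 = -0.76 + 2.78·0 = -0.76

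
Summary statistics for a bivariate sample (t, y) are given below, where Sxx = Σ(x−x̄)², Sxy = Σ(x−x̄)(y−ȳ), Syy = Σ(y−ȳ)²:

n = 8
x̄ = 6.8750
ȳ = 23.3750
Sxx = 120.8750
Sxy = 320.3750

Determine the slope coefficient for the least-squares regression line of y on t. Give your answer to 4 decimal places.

2.6505

b = Sxy/Sxx = 320.375/120.875 = 2.650465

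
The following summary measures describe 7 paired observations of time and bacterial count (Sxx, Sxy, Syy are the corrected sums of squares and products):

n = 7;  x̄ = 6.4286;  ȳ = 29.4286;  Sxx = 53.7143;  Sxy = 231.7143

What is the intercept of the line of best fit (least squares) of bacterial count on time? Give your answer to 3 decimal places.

b = Sxy/Sxx = 231.7143/53.7143 = 4.313829
a = ȳ − b·x̄ = 29.4286 − 4.313829·6.4286 = 1.696719

1.697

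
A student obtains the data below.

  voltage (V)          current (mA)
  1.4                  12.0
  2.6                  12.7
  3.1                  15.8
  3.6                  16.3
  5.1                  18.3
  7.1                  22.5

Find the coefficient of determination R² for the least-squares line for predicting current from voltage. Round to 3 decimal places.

n = 6, Σx = 22.9, Σy = 97.6, Σxy = 410.56, Σx² = 107.71, Σy² = 1661.76
Sxx = Σx² − (Σx)²/n = 107.71 − 87.401667 = 20.308333
Sxy = Σxy − (Σx)(Σy)/n = 410.56 − 372.506667 = 38.053333
Syy = Σy² − (Σy)²/n = 1661.76 − 1587.626667 = 74.133333
R² = Sxy²/(Sxx·Syy) = (38.053333)²/(20.308333·74.133333) = 0.961828

0.962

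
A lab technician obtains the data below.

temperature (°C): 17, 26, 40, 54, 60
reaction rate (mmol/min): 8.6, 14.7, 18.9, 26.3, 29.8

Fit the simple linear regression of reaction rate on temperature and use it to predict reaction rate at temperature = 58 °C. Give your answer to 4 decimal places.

n = 5, Σx = 197, Σy = 98.3, Σxy = 4492.6, Σx² = 9081
Sxx = Σx² − (Σx)²/n = 9081 − 7761.8 = 1319.2
Sxy = Σxy − (Σx)(Σy)/n = 4492.6 − 3873.02 = 619.58
b = Sxy/Sxx = 619.58/1319.2 = 0.469663
a = ȳ − b·x̄ = 19.66 − 0.469663·39.4 = 1.155261
ŷ(58) = a + b·58 = 1.155261 + 0.469663·58 = 28.395740

28.3957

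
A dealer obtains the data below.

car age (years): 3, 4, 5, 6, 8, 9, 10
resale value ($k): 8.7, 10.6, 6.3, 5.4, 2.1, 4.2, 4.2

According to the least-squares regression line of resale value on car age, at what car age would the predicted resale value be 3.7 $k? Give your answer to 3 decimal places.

8.889

n = 7, Σx = 45, Σy = 41.5, Σxy = 229, Σx² = 331
Sxx = Σx² − (Σx)²/n = 331 − 289.285714 = 41.714286
Sxy = Σxy − (Σx)(Σy)/n = 229 − 266.785714 = -37.785714
b = Sxy/Sxx = -37.785714/41.714286 = -0.905822
a = ȳ − b·x̄ = 5.928571 − (-0.905822)·6.428571 = 11.751712
Set a + b·x = 3.7: x = (3.7 − 11.751712) / (-0.905822) = 8.888847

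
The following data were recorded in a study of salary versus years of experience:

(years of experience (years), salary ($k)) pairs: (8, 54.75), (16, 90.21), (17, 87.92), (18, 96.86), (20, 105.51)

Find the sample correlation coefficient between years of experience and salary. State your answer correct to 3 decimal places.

0.992

n = 5, Σx = 79, Σy = 435.25, Σxy = 7229.68, Σx² = 1333, Σy² = 39379.5527
Sxx = Σx² − (Σx)²/n = 1333 − 1248.2 = 84.8
Sxy = Σxy − (Σx)(Σy)/n = 7229.68 − 6876.95 = 352.73
Syy = Σy² − (Σy)²/n = 39379.5527 − 37888.5125 = 1491.0402
r = Sxy/√(Sxx·Syy) = 352.73/√(126440.20896) = 352.73/355.584320 = 0.991973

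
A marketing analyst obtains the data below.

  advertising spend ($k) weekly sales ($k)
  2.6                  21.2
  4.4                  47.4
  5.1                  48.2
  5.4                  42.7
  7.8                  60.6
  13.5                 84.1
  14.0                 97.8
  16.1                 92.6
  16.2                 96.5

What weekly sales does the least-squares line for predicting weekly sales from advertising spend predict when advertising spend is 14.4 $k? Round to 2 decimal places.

90.31

n = 9, Σx = 85.1, Σy = 591.1, Σxy = 6771.47, Σx² = 1042.03
Sxx = Σx² − (Σx)²/n = 1042.03 − 804.667778 = 237.362222
Sxy = Σxy − (Σx)(Σy)/n = 6771.47 − 5589.178889 = 1182.291111
b = Sxy/Sxx = 1182.291111/237.362222 = 4.980957
a = ȳ − b·x̄ = 65.677778 − 4.980957·9.455556 = 18.580059
ŷ(14.4) = a + b·14.4 = 18.580059 + 4.980957·14.4 = 90.305845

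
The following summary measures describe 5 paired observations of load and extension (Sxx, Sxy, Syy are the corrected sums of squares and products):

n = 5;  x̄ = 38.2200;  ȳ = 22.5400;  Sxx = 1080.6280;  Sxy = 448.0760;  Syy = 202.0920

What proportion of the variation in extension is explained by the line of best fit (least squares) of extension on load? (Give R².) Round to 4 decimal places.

0.9193

R² = Sxy²/(Sxx·Syy) = (448.076)²/(1080.628·202.092) = 0.919344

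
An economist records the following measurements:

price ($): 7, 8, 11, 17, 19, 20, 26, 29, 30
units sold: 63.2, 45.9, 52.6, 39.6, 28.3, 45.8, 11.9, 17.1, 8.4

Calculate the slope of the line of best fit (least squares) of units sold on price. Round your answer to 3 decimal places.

-2.045

n = 9, Σx = 167, Σy = 312.8, Σxy = 4572.4, Σx² = 3701
Sxx = Σx² − (Σx)²/n = 3701 − 3098.777778 = 602.222222
Sxy = Σxy − (Σx)(Σy)/n = 4572.4 − 5804.177778 = -1231.777778
b = Sxy/Sxx = -1231.777778/602.222222 = -2.045387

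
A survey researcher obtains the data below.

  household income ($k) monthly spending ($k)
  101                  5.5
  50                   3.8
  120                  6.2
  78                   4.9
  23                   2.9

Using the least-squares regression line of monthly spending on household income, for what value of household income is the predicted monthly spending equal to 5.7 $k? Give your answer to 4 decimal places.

105.0457

n = 5, Σx = 372, Σy = 23.3, Σxy = 1938.4, Σx² = 33714
Sxx = Σx² − (Σx)²/n = 33714 − 27676.8 = 6037.2
Sxy = Σxy − (Σx)(Σy)/n = 1938.4 − 1733.52 = 204.88
b = Sxy/Sxx = 204.88/6037.2 = 0.033936
a = ȳ − b·x̄ = 4.66 − 0.033936·74.4 = 2.135142
Set a + b·x = 5.7: x = (5.7 − 2.135142) / 0.033936 = 105.045685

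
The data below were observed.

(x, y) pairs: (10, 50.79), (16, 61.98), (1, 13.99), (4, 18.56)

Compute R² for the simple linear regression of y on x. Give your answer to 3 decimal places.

n = 4, Σx = 31, Σy = 145.32, Σxy = 1587.81, Σx² = 373, Σy² = 6961.3382
Sxx = Σx² − (Σx)²/n = 373 − 240.25 = 132.75
Sxy = Σxy − (Σx)(Σy)/n = 1587.81 − 1126.23 = 461.58
Syy = Σy² − (Σy)²/n = 6961.3382 − 5279.4756 = 1681.8626
R² = Sxy²/(Sxx·Syy) = (461.58)²/(132.75·1681.8626) = 0.954265

0.954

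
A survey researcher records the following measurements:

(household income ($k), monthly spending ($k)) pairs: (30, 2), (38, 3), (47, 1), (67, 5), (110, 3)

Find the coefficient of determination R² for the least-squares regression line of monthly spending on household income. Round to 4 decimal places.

0.1300

n = 5, Σx = 292, Σy = 14, Σxy = 886, Σx² = 21142, Σy² = 48
Sxx = Σx² − (Σx)²/n = 21142 − 17052.8 = 4089.2
Sxy = Σxy − (Σx)(Σy)/n = 886 − 817.6 = 68.4
Syy = Σy² − (Σy)²/n = 48 − 39.2 = 8.8
R² = Sxy²/(Sxx·Syy) = (68.4)²/(4089.2·8.8) = 0.130014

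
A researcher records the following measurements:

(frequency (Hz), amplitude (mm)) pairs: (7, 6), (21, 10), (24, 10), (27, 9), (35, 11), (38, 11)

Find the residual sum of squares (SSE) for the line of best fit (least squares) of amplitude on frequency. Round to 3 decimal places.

n = 6, Σx = 152, Σy = 57, Σxy = 1538, Σx² = 4464, Σy² = 559
Sxx = Σx² − (Σx)²/n = 4464 − 3850.666667 = 613.333333
Sxy = Σxy − (Σx)(Σy)/n = 1538 − 1444 = 94
Syy = Σy² − (Σy)²/n = 559 − 541.5 = 17.5
b = Sxy/Sxx = 94/613.333333 = 0.153261
SSE = Syy − b·Sxy = 17.5 − 0.153261·94 = 3.093478

3.093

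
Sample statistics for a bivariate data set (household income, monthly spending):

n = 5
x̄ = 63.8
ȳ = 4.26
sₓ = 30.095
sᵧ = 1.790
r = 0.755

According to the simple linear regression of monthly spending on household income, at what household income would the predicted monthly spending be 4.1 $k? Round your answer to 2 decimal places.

b = r · sᵧ/sₓ = 0.755 · 1.79/30.095 = 0.044906
a = ȳ − b·x̄ = 4.26 − 0.044906·63.8 = 1.394989
Set a + b·x = 4.1: x = (4.1 − 1.394989) / 0.044906 = 60.237012

60.24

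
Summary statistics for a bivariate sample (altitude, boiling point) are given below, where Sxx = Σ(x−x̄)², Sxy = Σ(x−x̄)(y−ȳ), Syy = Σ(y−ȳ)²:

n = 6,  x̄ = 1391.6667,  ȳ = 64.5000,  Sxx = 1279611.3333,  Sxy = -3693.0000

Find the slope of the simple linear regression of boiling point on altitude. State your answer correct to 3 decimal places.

-0.003

b = Sxy/Sxx = -3693/1279611.3333 = -0.002886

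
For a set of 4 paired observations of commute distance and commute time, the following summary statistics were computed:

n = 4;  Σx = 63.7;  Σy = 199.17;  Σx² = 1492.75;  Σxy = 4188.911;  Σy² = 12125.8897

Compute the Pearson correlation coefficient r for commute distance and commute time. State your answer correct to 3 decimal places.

Sxx = Σx² − (Σx)²/n = 1492.75 − 1014.4225 = 478.3275
Sxy = Σxy − (Σx)(Σy)/n = 4188.911 − 3171.78225 = 1017.12875
Syy = Σy² − (Σy)²/n = 12125.8897 − 9917.172225 = 2208.717475
r = Sxy/√(Sxx·Syy) = 1017.12875/√(1056490.308023) = 1017.12875/1027.857144 = 0.989562

0.990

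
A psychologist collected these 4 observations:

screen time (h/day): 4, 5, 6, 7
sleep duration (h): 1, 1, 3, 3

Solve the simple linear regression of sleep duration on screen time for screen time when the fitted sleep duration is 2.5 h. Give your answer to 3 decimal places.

6.125

n = 4, Σx = 22, Σy = 8, Σxy = 48, Σx² = 126
Sxx = Σx² − (Σx)²/n = 126 − 121 = 5
Sxy = Σxy − (Σx)(Σy)/n = 48 − 44 = 4
b = Sxy/Sxx = 4/5 = 0.8
a = ȳ − b·x̄ = 2 − 0.8·5.5 = -2.4
Set a + b·x = 2.5: x = (2.5 − (-2.4)) / 0.8 = 6.125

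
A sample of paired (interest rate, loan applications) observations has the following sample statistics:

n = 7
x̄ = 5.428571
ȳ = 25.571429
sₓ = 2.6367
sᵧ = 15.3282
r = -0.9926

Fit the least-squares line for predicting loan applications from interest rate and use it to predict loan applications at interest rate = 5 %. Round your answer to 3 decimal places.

28.044

b = r · sᵧ/sₓ = -0.9926 · 15.3282/2.6367 = -5.770384
a = ȳ − b·x̄ = 25.571429 − (-5.770384)·5.428571 = 56.896368
ŷ(5) = a + b·5 = 56.896368 + (-5.770384)·5 = 28.044448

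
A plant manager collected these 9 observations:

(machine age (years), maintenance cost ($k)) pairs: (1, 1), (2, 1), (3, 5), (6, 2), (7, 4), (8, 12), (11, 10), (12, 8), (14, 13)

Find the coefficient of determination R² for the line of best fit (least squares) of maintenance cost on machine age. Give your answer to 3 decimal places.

n = 9, Σx = 64, Σy = 56, Σxy = 542, Σx² = 624, Σy² = 524
Sxx = Σx² − (Σx)²/n = 624 − 455.111111 = 168.888889
Sxy = Σxy − (Σx)(Σy)/n = 542 − 398.222222 = 143.777778
Syy = Σy² − (Σy)²/n = 524 − 348.444444 = 175.555556
R² = Sxy²/(Sxx·Syy) = (143.777778)²/(168.888889·175.555556) = 0.697217

0.697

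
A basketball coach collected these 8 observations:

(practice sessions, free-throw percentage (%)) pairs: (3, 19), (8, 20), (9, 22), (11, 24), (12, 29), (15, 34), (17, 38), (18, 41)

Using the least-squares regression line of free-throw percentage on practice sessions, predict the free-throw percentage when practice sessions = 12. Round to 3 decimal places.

n = 8, Σx = 93, Σy = 227, Σxy = 2921, Σx² = 1257
Sxx = Σx² − (Σx)²/n = 1257 − 1081.125 = 175.875
Sxy = Σxy − (Σx)(Σy)/n = 2921 − 2638.875 = 282.125
b = Sxy/Sxx = 282.125/175.875 = 1.604122
a = ȳ − b·x̄ = 28.375 − 1.604122·11.625 = 9.727079
ŷ(12) = a + b·12 = 9.727079 + 1.604122·12 = 28.976546

28.977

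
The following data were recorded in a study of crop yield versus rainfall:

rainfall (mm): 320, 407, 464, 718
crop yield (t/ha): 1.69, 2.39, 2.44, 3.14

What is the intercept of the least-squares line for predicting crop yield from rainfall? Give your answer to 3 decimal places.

0.839

n = 4, Σx = 1909, Σy = 9.66, Σxy = 4900.21, Σx² = 998869
Sxx = Σx² − (Σx)²/n = 998869 − 911070.25 = 87798.75
Sxy = Σxy − (Σx)(Σy)/n = 4900.21 − 4610.235 = 289.975
b = Sxy/Sxx = 289.975/87798.75 = 0.003303
a = ȳ − b·x̄ = 2.415 − 0.003303·477.25 = 0.838775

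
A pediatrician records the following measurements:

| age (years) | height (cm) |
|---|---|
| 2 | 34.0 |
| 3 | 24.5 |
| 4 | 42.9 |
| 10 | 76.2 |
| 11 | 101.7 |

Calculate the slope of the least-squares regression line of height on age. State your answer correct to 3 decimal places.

7.400

n = 5, Σx = 30, Σy = 279.3, Σxy = 2193.8, Σx² = 250
Sxx = Σx² − (Σx)²/n = 250 − 180 = 70
Sxy = Σxy − (Σx)(Σy)/n = 2193.8 − 1675.8 = 518
b = Sxy/Sxx = 518/70 = 7.4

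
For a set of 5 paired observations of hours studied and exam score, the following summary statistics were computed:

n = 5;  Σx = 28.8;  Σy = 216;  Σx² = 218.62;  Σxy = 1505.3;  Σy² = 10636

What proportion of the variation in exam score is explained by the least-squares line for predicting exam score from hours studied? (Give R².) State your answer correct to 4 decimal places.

Sxx = Σx² − (Σx)²/n = 218.62 − 165.888 = 52.732
Sxy = Σxy − (Σx)(Σy)/n = 1505.3 − 1244.16 = 261.14
Syy = Σy² − (Σy)²/n = 10636 − 9331.2 = 1304.8
R² = Sxy²/(Sxx·Syy) = (261.14)²/(52.732·1304.8) = 0.991125

0.9911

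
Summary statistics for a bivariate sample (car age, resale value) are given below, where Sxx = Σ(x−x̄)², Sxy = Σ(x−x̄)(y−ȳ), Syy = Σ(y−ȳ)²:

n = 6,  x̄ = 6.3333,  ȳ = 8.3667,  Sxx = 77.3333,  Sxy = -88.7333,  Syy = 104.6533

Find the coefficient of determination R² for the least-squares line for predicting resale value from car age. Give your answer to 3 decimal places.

0.973

R² = Sxy²/(Sxx·Syy) = (-88.7333)²/(77.3333·104.6533) = 0.972868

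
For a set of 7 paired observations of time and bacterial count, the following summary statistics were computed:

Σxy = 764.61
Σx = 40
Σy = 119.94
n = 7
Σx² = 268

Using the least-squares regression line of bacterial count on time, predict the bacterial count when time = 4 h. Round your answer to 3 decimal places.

Sxx = Σx² − (Σx)²/n = 268 − 228.571429 = 39.428571
Sxy = Σxy − (Σx)(Σy)/n = 764.61 − 685.371429 = 79.238571
b = Sxy/Sxx = 79.238571/39.428571 = 2.009674
a = ȳ − b·x̄ = 17.134286 − 2.009674·5.714286 = 5.650435
ŷ(4) = a + b·4 = 5.650435 + 2.009674·4 = 13.689130

13.689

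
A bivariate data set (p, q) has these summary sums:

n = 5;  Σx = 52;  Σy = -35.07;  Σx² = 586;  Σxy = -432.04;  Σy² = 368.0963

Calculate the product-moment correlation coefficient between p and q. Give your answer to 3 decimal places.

Sxx = Σx² − (Σx)²/n = 586 − 540.8 = 45.2
Sxy = Σxy − (Σx)(Σy)/n = -432.04 − (-364.728) = -67.312
Syy = Σy² − (Σy)²/n = 368.0963 − 245.98098 = 122.11532
r = Sxy/√(Sxx·Syy) = -67.312/√(5519.612464) = -67.312/74.294094 = -0.906021

-0.906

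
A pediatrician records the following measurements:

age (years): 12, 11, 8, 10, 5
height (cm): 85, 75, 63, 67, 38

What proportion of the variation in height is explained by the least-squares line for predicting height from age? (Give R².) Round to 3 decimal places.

n = 5, Σx = 46, Σy = 328, Σxy = 3209, Σx² = 454, Σy² = 22752
Sxx = Σx² − (Σx)²/n = 454 − 423.2 = 30.8
Sxy = Σxy − (Σx)(Σy)/n = 3209 − 3017.6 = 191.4
Syy = Σy² − (Σy)²/n = 22752 − 21516.8 = 1235.2
R² = Sxy²/(Sxx·Syy) = (191.4)²/(30.8·1235.2) = 0.962933

0.963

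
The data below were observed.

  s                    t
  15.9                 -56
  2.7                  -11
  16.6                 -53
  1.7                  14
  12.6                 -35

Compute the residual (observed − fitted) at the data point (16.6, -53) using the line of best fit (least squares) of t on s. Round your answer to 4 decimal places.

n = 5, Σx = 49.5, Σy = -141, Σxy = -2217.1, Σx² = 697.31
Sxx = Σx² − (Σx)²/n = 697.31 − 490.05 = 207.26
Sxy = Σxy − (Σx)(Σy)/n = -2217.1 − (-1395.9) = -821.2
b = Sxy/Sxx = -821.2/207.26 = -3.962173
a = ȳ − b·x̄ = -28.2 − (-3.962173)·9.9 = 11.025514
ŷ(16.6) = 11.025514 + (-3.962173)·16.6 = -54.746560
residual = y − ŷ = -53 − (-54.746560) = 1.746560

1.7466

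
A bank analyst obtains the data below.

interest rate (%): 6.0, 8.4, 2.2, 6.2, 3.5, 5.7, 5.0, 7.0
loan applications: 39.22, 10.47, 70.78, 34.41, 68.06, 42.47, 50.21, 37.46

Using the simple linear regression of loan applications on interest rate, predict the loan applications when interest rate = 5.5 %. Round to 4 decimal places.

44.1350

n = 8, Σx = 44, Σy = 353.08, Σxy = 1685.885, Σx² = 268.58
Sxx = Σx² − (Σx)²/n = 268.58 − 242 = 26.58
Sxy = Σxy − (Σx)(Σy)/n = 1685.885 − 1941.94 = -256.055
b = Sxy/Sxx = -256.055/26.58 = -9.633371
a = ȳ − b·x̄ = 44.135 − (-9.633371)·5.5 = 97.118540
ŷ(5.5) = a + b·5.5 = 97.118540 + (-9.633371)·5.5 = 44.135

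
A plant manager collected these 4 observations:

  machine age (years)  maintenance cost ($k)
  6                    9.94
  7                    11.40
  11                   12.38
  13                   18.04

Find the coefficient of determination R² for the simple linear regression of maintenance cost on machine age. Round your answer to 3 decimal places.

0.797

n = 4, Σx = 37, Σy = 51.76, Σxy = 510.14, Σx² = 375, Σy² = 707.4696
Sxx = Σx² − (Σx)²/n = 375 − 342.25 = 32.75
Sxy = Σxy − (Σx)(Σy)/n = 510.14 − 478.78 = 31.36
Syy = Σy² − (Σy)²/n = 707.4696 − 669.7744 = 37.6952
R² = Sxy²/(Sxx·Syy) = (31.36)²/(32.75·37.6952) = 0.796627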